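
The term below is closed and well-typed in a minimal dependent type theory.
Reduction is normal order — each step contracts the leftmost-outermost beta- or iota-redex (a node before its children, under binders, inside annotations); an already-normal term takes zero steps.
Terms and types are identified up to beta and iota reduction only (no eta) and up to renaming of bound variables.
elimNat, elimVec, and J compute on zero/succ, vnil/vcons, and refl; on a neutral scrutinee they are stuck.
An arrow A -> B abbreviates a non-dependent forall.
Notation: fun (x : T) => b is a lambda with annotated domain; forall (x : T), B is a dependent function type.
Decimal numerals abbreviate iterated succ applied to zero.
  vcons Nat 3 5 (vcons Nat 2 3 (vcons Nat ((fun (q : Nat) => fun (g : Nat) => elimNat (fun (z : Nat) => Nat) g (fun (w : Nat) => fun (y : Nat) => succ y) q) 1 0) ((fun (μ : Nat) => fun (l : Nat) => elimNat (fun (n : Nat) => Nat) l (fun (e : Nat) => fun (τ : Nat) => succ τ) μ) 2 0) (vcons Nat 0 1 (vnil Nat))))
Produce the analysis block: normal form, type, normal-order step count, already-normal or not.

resulting normal form:
  vcons Nat 3 5 (vcons Nat 2 3 (vcons Nat 1 2 (vcons Nat 0 1 (vnil Nat))))
inferred type:
  Vec Nat 4
reduction steps (normal order): 15
started in normal form: no
first redex: a beta-redex


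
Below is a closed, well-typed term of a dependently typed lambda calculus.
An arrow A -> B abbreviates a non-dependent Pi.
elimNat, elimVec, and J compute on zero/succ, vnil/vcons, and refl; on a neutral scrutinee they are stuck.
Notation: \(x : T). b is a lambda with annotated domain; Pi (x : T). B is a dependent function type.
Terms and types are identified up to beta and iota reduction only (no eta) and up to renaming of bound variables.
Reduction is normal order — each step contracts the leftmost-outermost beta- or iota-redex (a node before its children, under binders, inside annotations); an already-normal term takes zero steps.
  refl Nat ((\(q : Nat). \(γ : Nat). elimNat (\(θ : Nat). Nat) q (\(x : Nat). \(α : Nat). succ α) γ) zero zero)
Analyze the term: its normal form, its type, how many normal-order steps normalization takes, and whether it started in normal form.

resulting normal form:
  refl Nat zero
the term's type:
  Eq Nat zero zero
reduction steps (normal order): 3
started in normal form: no
first contracted redex: a beta-redex


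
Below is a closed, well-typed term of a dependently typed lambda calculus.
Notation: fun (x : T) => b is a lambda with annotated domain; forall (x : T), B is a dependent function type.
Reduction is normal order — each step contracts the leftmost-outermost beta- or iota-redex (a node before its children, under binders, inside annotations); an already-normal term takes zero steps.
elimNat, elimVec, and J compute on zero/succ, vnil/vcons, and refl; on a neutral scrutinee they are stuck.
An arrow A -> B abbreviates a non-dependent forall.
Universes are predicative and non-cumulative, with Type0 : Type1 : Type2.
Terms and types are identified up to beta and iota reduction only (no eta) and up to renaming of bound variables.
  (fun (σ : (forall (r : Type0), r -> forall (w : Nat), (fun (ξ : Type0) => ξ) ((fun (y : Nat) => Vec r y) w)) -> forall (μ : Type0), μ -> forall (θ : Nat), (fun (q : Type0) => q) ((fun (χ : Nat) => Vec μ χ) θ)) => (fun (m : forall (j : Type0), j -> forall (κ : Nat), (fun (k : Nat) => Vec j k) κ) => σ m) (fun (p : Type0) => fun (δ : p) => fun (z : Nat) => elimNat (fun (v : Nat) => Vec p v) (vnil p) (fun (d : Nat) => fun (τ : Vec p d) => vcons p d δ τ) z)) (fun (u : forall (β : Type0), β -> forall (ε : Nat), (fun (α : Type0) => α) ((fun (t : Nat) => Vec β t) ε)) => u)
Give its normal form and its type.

reduced normal form:
  fun (σ : Type0) => fun (r : σ) => fun (w : Nat) => elimNat (fun (ξ : Nat) => Vec σ ξ) (vnil σ) (fun (y : Nat) => fun (μ : Vec σ y) => vcons σ y r μ) w
inferred type:
  forall (σ : Type0), σ -> forall (r : Nat), Vec σ r


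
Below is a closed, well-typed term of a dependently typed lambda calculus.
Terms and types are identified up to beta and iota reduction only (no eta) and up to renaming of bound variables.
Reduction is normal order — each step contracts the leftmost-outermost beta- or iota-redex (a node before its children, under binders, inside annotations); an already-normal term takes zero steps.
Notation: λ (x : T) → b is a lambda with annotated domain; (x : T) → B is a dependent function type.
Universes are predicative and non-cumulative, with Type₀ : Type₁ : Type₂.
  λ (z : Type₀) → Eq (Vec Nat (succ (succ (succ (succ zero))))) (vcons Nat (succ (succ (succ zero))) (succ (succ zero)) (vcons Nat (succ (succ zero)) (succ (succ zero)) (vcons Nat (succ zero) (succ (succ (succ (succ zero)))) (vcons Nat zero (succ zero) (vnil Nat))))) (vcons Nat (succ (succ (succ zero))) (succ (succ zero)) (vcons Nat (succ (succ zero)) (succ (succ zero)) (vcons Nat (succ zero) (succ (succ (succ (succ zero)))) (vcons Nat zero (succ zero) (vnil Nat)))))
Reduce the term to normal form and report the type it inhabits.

resulting normal form:
  λ (z : Type₀) → Eq (Vec Nat (succ (succ (succ (succ zero))))) (vcons Nat (succ (succ (succ zero))) (succ (succ zero)) (vcons Nat (succ (succ zero)) (succ (succ zero)) (vcons Nat (succ zero) (succ (succ (succ (succ zero)))) (vcons Nat zero (succ zero) (vnil Nat))))) (vcons Nat (succ (succ (succ zero))) (succ (succ zero)) (vcons Nat (succ (succ zero)) (succ (succ zero)) (vcons Nat (succ zero) (succ (succ (succ (succ zero)))) (vcons Nat zero (succ zero) (vnil Nat)))))
type:
  (z : Type₀) → Type₀
observation: no redex remains anywhere in the term; it is its own normal form.


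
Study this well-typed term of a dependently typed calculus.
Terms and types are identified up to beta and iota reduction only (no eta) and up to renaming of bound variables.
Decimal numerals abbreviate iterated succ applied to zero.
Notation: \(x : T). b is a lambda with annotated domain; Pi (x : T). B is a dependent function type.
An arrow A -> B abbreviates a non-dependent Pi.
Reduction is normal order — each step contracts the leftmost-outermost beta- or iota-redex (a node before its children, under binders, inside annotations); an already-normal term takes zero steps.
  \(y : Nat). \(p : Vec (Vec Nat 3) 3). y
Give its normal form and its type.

normal form:
  \(y : Nat). \(p : Vec (Vec Nat 3) 3). y
the term's type:
  Nat -> Vec (Vec Nat 3) 3 -> Nat


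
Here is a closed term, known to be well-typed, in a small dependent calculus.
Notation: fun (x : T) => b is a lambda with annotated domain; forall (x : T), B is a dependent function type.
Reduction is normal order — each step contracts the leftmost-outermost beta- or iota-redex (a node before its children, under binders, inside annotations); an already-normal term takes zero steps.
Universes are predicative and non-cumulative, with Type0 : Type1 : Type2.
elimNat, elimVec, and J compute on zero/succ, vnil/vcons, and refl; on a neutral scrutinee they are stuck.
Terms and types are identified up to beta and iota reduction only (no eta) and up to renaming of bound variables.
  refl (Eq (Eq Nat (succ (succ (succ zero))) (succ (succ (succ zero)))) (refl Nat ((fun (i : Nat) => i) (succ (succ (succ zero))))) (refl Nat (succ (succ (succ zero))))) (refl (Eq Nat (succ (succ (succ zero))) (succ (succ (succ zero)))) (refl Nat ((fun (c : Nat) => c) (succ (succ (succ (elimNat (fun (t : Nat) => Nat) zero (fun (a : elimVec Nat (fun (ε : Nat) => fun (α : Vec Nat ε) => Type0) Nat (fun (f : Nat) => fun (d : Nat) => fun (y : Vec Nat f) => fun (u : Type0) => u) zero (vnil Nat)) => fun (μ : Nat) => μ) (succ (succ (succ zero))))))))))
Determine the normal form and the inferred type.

reduced normal form:
  refl (Eq (Eq Nat (succ (succ (succ zero))) (succ (succ (succ zero)))) (refl Nat (succ (succ (succ zero)))) (refl Nat (succ (succ (succ zero))))) (refl (Eq Nat (succ (succ (succ zero))) (succ (succ (succ zero)))) (refl Nat (succ (succ (succ zero)))))
inferred type:
  Eq (Eq (Eq Nat (succ (succ (succ zero))) (succ (succ (succ zero)))) (refl Nat (succ (succ (succ zero)))) (refl Nat (succ (succ (succ zero))))) (refl (Eq Nat (succ (succ (succ zero))) (succ (succ (succ zero)))) (refl Nat (succ (succ (succ zero))))) (refl (Eq Nat (succ (succ (succ zero))) (succ (succ (succ zero)))) (refl Nat (succ (succ (succ zero)))))
observation: normalization takes exactly 12 steps under the normal-order strategy.


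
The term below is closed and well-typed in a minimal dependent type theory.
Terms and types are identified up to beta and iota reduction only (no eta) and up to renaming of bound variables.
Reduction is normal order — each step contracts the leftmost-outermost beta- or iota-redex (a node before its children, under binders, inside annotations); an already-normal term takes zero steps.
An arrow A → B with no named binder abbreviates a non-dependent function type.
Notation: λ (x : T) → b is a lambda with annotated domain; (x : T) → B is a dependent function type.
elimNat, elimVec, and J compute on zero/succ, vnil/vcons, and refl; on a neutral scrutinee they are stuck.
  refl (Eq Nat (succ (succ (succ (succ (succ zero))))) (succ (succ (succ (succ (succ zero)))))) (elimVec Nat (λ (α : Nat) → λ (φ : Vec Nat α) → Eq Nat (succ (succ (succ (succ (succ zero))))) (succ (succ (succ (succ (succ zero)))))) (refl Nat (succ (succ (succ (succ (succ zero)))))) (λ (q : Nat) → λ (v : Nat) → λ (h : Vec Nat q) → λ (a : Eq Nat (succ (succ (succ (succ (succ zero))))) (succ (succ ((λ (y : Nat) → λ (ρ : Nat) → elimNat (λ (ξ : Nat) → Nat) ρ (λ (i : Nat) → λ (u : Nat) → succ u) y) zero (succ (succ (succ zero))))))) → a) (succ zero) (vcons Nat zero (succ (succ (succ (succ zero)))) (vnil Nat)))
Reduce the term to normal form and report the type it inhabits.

normal form:
  refl (Eq Nat (succ (succ (succ (succ (succ zero))))) (succ (succ (succ (succ (succ zero)))))) (refl Nat (succ (succ (succ (succ (succ zero))))))
inferred type:
  Eq (Eq Nat (succ (succ (succ (succ (succ zero))))) (succ (succ (succ (succ (succ zero)))))) (refl Nat (succ (succ (succ (succ (succ zero)))))) (refl Nat (succ (succ (succ (succ (succ zero))))))


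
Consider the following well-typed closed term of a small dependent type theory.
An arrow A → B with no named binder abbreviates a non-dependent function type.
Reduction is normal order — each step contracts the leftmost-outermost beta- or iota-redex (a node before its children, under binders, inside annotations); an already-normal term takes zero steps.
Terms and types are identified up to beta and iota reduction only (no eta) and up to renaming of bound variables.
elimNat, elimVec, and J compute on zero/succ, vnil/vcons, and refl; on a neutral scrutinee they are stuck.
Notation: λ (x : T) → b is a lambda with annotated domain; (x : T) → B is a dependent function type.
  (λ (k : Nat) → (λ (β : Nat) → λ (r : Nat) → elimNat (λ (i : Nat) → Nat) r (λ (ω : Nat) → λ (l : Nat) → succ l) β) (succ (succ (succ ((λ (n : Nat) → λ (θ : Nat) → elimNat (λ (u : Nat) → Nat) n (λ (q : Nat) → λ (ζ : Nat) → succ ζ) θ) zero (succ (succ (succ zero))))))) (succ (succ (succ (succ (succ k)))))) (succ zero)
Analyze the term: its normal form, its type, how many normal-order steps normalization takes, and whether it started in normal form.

resulting normal form:
  succ (succ (succ (succ (succ (succ (succ (succ (succ (succ (succ (succ zero)))))))))))
inferred type:
  Nat
reduction steps (normal order): 34
started in normal form: no
first redex: a beta-redex


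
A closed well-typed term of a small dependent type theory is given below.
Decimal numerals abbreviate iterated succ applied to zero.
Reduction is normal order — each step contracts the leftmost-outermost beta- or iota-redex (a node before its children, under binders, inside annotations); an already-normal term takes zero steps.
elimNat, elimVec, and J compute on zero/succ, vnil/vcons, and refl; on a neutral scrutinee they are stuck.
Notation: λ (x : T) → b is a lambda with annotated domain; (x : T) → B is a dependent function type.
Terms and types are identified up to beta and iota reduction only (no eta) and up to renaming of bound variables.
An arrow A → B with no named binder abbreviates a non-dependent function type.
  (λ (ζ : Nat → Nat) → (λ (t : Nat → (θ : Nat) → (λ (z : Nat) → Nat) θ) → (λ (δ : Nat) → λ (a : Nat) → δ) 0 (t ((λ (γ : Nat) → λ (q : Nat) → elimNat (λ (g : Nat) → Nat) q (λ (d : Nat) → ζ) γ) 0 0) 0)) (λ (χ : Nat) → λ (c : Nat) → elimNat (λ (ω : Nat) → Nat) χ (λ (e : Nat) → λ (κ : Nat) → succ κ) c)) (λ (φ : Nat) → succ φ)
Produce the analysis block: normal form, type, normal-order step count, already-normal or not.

resulting normal form:
  0
the term's type:
  Nat
steps to reach normal form (normal order): 4
term was already normal: no
first redex: a beta-redex


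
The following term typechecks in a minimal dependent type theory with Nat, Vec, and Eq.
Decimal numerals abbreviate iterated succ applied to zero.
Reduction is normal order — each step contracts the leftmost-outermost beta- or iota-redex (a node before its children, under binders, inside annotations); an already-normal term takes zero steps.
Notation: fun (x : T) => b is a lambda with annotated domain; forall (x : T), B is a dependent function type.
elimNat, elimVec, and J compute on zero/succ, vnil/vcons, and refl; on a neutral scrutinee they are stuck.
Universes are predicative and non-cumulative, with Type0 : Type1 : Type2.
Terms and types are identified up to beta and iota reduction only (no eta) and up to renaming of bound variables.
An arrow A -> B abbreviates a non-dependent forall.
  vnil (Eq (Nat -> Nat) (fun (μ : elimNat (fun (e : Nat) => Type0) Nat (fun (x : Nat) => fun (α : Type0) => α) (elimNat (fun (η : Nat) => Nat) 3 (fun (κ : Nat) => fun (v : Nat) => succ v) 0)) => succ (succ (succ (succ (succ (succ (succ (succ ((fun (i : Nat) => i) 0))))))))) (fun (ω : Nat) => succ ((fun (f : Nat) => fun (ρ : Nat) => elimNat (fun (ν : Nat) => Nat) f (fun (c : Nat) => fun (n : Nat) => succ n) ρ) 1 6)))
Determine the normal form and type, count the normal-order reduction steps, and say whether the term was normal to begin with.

reduced normal form:
  vnil (Eq (Nat -> Nat) (fun (μ : Nat) => 8) (fun (e : Nat) => 8))
type:
  Vec (Eq (Nat -> Nat) (fun (μ : Nat) => 8) (fun (e : Nat) => 8)) 0
steps to reach normal form (normal order): 33
already normal: no
first contracted redex: an elimNat iota-redex


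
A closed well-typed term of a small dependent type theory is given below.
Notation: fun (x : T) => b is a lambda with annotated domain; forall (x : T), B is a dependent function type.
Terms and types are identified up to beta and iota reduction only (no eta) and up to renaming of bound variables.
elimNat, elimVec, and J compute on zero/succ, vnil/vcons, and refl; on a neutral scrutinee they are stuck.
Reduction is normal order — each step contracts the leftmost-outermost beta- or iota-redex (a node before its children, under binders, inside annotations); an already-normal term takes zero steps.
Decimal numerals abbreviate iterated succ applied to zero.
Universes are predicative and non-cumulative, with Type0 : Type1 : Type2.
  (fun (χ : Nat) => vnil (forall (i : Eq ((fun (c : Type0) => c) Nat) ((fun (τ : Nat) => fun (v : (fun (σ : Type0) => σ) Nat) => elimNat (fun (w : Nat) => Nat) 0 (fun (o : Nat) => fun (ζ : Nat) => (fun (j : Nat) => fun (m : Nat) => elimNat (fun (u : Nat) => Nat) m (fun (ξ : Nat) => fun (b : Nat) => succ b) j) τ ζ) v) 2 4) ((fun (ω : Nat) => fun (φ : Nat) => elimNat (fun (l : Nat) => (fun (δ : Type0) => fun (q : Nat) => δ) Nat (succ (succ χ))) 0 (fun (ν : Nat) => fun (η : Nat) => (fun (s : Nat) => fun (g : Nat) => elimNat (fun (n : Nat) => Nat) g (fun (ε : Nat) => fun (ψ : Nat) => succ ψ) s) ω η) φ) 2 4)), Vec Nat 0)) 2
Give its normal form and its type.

resulting normal form:
  vnil (forall (χ : Eq Nat 8 8), Vec Nat 0)
type:
  Vec (forall (χ : Eq Nat 8 8), Vec Nat 0) 0
observation: the term reaches its normal form after 104 normal-order steps.


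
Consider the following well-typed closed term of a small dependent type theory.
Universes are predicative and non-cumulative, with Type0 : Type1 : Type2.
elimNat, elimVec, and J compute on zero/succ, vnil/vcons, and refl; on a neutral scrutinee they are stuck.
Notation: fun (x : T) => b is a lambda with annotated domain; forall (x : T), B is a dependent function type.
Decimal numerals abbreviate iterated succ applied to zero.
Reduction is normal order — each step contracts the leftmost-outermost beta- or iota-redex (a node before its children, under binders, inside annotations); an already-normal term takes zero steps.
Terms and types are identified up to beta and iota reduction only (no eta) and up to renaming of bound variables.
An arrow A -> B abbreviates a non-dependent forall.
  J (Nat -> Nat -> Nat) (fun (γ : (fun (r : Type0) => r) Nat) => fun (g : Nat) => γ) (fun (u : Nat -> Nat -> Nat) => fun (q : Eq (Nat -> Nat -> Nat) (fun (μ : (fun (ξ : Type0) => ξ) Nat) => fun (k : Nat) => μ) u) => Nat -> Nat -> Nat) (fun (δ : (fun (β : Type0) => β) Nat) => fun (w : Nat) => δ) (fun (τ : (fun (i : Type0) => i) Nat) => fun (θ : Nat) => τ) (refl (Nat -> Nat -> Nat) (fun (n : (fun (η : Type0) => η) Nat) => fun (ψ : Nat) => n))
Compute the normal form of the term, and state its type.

resulting normal form:
  fun (γ : Nat) => fun (r : Nat) => γ
type:
  Nat -> Nat -> Nat


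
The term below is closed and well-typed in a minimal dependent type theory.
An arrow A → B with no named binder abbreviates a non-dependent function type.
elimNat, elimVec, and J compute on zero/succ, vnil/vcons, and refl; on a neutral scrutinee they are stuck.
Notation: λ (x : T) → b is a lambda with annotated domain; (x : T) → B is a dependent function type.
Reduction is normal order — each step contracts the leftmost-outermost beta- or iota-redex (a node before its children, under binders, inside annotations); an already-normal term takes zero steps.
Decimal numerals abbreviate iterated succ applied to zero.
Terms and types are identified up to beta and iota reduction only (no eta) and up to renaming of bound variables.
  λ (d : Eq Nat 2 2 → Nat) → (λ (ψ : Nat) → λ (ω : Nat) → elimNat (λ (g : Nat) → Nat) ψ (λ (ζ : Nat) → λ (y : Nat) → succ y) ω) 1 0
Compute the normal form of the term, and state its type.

normal form:
  λ (d : Eq Nat 2 2 → Nat) → 1
inferred type:
  (Eq Nat 2 2 → Nat) → Nat
observation: 3 normal-order steps normalize the term, beginning with a beta-redex.


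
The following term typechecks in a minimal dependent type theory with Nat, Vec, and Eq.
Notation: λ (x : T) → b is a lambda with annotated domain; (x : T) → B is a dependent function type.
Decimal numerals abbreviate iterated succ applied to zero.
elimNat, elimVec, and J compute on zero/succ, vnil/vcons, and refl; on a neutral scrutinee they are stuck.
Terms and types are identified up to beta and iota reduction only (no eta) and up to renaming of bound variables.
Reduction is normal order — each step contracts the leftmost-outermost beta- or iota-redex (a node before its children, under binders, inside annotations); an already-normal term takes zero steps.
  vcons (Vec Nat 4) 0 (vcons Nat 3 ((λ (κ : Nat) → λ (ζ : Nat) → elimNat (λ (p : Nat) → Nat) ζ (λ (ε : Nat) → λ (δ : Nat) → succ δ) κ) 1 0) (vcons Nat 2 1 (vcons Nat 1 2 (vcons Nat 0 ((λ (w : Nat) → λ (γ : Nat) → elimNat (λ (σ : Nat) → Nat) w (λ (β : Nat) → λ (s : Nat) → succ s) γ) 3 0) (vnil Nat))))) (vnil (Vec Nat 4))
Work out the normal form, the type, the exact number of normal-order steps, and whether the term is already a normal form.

normal form:
  vcons (Vec Nat 4) 0 (vcons Nat 3 1 (vcons Nat 2 1 (vcons Nat 1 2 (vcons Nat 0 3 (vnil Nat))))) (vnil (Vec Nat 4))
inferred type:
  Vec (Vec Nat 4) 1
steps to reach normal form (normal order): 9
term was already normal: no
first contracted redex: a beta-redex


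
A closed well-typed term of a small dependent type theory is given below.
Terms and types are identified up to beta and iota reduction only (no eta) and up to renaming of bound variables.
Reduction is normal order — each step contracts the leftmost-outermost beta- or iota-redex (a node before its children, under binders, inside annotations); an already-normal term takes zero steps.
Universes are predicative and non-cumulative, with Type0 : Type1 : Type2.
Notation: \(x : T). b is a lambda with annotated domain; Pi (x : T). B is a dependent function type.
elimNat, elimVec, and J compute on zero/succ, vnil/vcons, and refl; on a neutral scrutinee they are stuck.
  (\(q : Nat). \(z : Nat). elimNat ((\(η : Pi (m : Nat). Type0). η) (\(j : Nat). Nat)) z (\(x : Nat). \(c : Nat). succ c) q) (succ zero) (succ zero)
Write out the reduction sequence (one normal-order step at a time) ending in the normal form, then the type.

normal-order reduction sequence:
  (\(q : Nat). \(z : Nat). elimNat ((\(η : Pi (m : Nat). Type0). η) (\(j : Nat). Nat)) z (\(x : Nat). \(c : Nat). succ c) q) (succ zero) (succ zero)
  ~> (\(q : Nat). elimNat ((\(z : Pi (η : Nat). Type0). z) (\(m : Nat). Nat)) q (\(j : Nat). \(x : Nat). succ x) (succ zero)) (succ zero)
  ~> elimNat ((\(q : Pi (z : Nat). Type0). q) (\(η : Nat). Nat)) (succ zero) (\(m : Nat). \(j : Nat). succ j) (succ zero)
  ~> (\(q : Nat). \(z : Nat). succ z) zero (elimNat ((\(η : Pi (m : Nat). Type0). η) (\(j : Nat). Nat)) (succ zero) (\(x : Nat). \(c : Nat). succ c) zero)
  ~> (\(q : Nat). succ q) (elimNat ((\(z : Pi (η : Nat). Type0). z) (\(m : Nat). Nat)) (succ zero) (\(j : Nat). \(x : Nat). succ x) zero)
  ~> succ (elimNat ((\(q : Pi (z : Nat). Type0). q) (\(η : Nat). Nat)) (succ zero) (\(m : Nat). \(j : Nat). succ j) zero)
  ~> succ (succ zero)
the term's type:
  Nat


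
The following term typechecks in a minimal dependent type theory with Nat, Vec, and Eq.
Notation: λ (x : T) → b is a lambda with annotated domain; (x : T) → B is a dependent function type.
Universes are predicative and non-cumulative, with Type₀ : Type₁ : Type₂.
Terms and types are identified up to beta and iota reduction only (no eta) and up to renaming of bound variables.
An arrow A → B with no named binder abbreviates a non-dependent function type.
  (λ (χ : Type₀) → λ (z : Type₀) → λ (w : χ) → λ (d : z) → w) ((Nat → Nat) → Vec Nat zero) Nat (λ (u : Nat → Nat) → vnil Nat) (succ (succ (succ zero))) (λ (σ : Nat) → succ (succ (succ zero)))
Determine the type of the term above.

inferred type:
  Vec Nat zero


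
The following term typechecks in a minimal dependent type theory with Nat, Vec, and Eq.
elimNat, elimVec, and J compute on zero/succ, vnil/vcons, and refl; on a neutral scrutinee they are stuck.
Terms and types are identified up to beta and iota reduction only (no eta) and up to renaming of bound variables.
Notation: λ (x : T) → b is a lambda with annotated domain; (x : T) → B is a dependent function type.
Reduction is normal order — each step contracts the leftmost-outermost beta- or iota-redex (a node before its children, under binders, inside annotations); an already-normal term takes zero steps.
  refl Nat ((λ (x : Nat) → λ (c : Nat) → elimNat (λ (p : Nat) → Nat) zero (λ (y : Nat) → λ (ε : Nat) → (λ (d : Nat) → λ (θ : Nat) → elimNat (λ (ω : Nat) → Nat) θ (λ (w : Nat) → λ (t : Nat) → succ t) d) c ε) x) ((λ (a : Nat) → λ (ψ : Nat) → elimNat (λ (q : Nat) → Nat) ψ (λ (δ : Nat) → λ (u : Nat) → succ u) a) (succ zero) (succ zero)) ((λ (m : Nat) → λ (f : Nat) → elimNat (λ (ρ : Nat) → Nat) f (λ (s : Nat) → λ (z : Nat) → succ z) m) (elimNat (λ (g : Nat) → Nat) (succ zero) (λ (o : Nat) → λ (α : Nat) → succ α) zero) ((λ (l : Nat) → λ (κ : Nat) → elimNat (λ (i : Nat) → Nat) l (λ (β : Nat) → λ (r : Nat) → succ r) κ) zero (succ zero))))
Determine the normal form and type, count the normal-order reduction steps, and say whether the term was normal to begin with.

normal form:
  refl Nat (succ (succ (succ (succ zero))))
type:
  Eq Nat (succ (succ (succ (succ zero)))) (succ (succ (succ (succ zero))))
reduction steps (normal order): 37
term was already normal: no
first contracted redex: a beta-redex


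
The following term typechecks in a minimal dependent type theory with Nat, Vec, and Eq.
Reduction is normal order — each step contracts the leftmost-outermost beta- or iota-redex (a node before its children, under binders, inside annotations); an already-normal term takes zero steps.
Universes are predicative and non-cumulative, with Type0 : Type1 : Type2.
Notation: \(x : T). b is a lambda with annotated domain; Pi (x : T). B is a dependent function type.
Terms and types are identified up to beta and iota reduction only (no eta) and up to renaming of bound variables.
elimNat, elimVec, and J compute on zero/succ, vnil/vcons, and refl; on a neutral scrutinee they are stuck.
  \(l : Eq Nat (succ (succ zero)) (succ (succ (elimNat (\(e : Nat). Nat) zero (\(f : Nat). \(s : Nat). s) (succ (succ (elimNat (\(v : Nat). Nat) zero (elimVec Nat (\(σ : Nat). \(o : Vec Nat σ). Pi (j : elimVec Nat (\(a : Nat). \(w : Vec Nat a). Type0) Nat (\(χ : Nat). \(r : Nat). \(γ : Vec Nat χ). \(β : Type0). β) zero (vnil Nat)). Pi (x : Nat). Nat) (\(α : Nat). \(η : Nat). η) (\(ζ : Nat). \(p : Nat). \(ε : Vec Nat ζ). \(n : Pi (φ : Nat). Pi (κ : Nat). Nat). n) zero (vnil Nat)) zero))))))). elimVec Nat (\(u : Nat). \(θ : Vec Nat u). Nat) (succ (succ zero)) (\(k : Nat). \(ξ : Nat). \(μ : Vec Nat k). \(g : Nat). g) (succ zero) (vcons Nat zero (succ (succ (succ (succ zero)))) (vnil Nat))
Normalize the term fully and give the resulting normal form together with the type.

resulting normal form:
  \(l : Eq Nat (succ (succ zero)) (succ (succ zero))). succ (succ zero)
inferred type:
  Pi (l : Eq Nat (succ (succ zero)) (succ (succ zero))). Nat
observation: contracting an elimNat iota-redex first, the term normalizes in 14 steps.


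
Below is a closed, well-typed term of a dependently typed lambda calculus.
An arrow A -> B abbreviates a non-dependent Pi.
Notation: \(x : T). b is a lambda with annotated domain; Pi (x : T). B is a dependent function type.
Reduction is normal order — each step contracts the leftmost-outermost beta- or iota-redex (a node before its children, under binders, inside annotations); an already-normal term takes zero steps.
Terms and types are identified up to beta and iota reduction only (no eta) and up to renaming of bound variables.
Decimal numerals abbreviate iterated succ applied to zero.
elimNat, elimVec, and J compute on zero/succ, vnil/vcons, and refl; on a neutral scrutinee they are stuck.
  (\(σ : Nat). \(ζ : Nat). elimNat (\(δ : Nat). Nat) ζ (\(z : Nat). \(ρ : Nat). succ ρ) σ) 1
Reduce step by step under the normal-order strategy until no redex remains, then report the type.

normal-order reduction:
  (\(σ : Nat). \(ζ : Nat). elimNat (\(δ : Nat). Nat) ζ (\(z : Nat). \(ρ : Nat). succ ρ) σ) 1
  ~> \(σ : Nat). elimNat (\(ζ : Nat). Nat) σ (\(δ : Nat). \(z : Nat). succ z) 1
  ~> \(σ : Nat). (\(ζ : Nat). \(δ : Nat). succ δ) 0 (elimNat (\(z : Nat). Nat) σ (\(ρ : Nat). \(u : Nat). succ u) 0)
  ~> \(σ : Nat). (\(ζ : Nat). succ ζ) (elimNat (\(δ : Nat). Nat) σ (\(z : Nat). \(ρ : Nat). succ ρ) 0)
  ~> \(σ : Nat). succ (elimNat (\(ζ : Nat). Nat) σ (\(δ : Nat). \(z : Nat). succ z) 0)
  ~> \(σ : Nat). succ σ
inferred type:
  Nat -> Nat


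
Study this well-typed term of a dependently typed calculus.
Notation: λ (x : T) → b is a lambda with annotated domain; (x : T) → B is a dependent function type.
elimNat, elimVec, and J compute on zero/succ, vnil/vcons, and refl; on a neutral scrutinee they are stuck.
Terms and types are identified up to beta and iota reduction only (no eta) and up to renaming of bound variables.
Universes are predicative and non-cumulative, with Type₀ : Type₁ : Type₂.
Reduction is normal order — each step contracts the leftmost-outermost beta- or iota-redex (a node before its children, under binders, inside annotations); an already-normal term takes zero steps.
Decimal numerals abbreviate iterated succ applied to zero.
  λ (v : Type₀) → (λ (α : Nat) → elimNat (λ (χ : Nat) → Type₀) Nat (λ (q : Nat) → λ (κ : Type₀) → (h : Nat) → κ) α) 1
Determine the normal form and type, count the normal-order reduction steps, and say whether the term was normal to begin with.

normal form:
  λ (v : Type₀) → (α : Nat) → Nat
the term's type:
  (v : Type₀) → Type₀
reduction steps (normal order): 5
already normal: no
first contracted redex: a beta-redex


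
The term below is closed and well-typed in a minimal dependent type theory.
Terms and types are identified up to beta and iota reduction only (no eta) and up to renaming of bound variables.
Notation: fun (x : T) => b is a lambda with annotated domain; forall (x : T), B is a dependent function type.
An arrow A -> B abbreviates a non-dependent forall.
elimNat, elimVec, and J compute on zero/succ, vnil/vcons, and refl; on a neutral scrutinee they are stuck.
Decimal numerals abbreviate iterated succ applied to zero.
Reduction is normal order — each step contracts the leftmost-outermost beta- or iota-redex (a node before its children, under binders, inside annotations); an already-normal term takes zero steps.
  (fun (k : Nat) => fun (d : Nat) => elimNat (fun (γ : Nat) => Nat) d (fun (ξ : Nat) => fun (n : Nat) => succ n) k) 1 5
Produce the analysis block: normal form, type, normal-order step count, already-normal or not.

reduced normal form:
  6
the term's type:
  Nat
steps to reach normal form (normal order): 6
started in normal form: no
first redex: a beta-redex


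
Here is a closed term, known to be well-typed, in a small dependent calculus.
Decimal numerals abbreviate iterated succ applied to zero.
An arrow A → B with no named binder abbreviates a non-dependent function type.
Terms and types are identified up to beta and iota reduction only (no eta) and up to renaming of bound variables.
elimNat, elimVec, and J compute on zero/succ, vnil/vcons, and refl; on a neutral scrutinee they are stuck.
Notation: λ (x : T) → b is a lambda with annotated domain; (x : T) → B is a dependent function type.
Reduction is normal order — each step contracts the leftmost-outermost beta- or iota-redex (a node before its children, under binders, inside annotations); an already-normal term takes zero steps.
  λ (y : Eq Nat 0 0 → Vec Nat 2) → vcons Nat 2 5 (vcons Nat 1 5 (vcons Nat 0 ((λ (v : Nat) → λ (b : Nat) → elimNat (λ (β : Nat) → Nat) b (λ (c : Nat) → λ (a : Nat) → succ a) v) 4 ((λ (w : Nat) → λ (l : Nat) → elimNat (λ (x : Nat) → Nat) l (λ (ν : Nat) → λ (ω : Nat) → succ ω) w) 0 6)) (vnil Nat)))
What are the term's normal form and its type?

resulting normal form:
  λ (y : Eq Nat 0 0 → Vec Nat 2) → vcons Nat 2 5 (vcons Nat 1 5 (vcons Nat 0 10 (vnil Nat)))
the term's type:
  (Eq Nat 0 0 → Vec Nat 2) → Vec Nat 3
observation: 18 normal-order steps normalize the term, beginning with a beta-redex.


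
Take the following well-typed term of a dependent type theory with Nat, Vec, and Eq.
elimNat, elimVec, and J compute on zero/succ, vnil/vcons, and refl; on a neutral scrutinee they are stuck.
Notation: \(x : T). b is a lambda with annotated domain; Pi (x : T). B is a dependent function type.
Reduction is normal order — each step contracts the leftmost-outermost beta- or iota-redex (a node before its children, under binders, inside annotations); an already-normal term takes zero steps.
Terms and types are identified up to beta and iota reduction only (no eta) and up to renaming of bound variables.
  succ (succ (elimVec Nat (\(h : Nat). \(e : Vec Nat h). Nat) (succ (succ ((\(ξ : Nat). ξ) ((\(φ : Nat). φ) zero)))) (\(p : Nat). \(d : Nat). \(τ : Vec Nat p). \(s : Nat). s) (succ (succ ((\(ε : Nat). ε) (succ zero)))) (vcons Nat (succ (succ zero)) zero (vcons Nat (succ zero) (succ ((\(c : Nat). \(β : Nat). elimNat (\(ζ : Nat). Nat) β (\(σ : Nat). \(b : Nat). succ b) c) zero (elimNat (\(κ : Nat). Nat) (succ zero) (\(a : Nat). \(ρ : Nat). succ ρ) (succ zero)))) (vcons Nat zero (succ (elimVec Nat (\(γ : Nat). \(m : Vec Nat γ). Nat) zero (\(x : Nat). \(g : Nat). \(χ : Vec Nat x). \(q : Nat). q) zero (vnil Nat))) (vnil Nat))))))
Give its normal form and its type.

normal form:
  succ (succ (succ (succ zero)))
type:
  Nat
observation: the leftmost-outermost redex is an elimVec iota-redex, and normalization takes 18 steps.


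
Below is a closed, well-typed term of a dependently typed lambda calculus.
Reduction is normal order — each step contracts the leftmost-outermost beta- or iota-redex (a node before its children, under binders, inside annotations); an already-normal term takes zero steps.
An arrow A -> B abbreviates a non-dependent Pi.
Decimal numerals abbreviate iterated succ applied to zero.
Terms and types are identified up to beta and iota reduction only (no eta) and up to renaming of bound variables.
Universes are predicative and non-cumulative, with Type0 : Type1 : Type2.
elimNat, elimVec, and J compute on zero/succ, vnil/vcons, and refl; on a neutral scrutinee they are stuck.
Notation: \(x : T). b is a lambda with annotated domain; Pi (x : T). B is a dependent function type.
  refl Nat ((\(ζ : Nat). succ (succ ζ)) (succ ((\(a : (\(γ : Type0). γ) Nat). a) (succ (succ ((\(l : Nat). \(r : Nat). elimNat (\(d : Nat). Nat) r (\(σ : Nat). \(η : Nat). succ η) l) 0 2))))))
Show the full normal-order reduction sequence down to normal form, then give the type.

normal-order reduction:
  refl Nat ((\(ζ : Nat). succ (succ ζ)) (succ ((\(a : (\(γ : Type0). γ) Nat). a) (succ (succ ((\(l : Nat). \(r : Nat). elimNat (\(d : Nat). Nat) r (\(σ : Nat). \(η : Nat). succ η) l) 0 2))))))
  ~> refl Nat (succ (succ (succ ((\(ζ : (\(a : Type0). a) Nat). ζ) (succ (succ ((\(γ : Nat). \(l : Nat). elimNat (\(r : Nat). Nat) l (\(d : Nat). \(σ : Nat). succ σ) γ) 0 2)))))))
  ~> refl Nat (succ (succ (succ (succ (succ ((\(ζ : Nat). \(a : Nat). elimNat (\(γ : Nat). Nat) a (\(l : Nat). \(r : Nat). succ r) ζ) 0 2))))))
  ~> refl Nat (succ (succ (succ (succ (succ ((\(ζ : Nat). elimNat (\(a : Nat). Nat) ζ (\(γ : Nat). \(l : Nat). succ l) 0) 2))))))
  ~> refl Nat (succ (succ (succ (succ (succ (elimNat (\(ζ : Nat). Nat) 2 (\(a : Nat). \(γ : Nat). succ γ) 0))))))
  ~> refl Nat 7
inferred type:
  Eq Nat 7 7


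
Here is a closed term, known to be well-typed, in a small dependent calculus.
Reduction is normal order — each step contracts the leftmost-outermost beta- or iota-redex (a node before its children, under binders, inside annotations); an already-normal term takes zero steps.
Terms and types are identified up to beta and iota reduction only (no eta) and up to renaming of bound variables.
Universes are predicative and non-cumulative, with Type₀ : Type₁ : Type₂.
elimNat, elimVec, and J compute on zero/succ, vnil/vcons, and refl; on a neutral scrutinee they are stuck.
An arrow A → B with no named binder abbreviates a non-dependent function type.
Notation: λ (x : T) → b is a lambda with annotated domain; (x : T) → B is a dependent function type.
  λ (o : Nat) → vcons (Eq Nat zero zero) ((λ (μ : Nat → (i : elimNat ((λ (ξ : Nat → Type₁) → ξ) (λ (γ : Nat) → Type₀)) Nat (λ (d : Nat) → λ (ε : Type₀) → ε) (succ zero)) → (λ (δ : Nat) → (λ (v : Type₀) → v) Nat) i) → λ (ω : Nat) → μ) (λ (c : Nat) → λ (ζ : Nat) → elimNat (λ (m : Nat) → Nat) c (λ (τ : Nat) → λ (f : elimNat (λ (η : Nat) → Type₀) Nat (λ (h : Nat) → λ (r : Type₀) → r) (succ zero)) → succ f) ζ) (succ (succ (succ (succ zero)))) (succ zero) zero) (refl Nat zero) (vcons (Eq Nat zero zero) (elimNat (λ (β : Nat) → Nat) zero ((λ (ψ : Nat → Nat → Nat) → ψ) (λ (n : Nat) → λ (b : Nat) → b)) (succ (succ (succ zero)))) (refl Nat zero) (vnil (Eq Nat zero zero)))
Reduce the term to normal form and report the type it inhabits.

resulting normal form:
  λ (o : Nat) → vcons (Eq Nat zero zero) (succ zero) (refl Nat zero) (vcons (Eq Nat zero zero) zero (refl Nat zero) (vnil (Eq Nat zero zero)))
the term's type:
  Nat → Vec (Eq Nat zero zero) (succ (succ zero))


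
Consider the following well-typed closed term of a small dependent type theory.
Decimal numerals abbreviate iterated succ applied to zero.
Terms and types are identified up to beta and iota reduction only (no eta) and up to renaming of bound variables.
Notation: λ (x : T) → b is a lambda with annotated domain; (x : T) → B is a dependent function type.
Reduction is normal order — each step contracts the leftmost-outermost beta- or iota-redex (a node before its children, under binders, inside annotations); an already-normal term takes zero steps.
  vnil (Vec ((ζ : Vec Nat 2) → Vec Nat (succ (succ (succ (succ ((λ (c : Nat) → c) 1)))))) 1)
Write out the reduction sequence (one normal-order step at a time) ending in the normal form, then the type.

normal-order reduction sequence:
  vnil (Vec ((ζ : Vec Nat 2) → Vec Nat (succ (succ (succ (succ ((λ (c : Nat) → c) 1)))))) 1)
  ~> vnil (Vec ((ζ : Vec Nat 2) → Vec Nat 5) 1)
type:
  Vec (Vec ((ζ : Vec Nat 2) → Vec Nat 5) 1) 0


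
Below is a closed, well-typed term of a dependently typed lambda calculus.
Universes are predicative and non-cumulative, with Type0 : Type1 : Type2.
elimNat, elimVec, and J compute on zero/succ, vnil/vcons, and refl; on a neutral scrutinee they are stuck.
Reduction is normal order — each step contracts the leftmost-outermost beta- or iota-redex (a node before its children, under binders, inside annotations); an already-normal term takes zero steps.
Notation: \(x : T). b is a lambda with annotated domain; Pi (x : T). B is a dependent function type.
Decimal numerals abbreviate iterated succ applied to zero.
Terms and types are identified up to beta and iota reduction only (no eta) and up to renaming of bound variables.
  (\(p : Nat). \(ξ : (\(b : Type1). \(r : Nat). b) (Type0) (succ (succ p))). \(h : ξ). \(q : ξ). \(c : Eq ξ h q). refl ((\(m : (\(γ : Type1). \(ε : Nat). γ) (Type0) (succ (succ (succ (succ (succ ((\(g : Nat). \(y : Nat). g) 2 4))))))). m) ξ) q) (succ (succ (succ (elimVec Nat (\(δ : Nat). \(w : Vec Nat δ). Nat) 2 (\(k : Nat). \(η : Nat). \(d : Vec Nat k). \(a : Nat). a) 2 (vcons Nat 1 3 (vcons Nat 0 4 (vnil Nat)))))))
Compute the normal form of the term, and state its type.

reduced normal form:
  \(p : Type0). \(ξ : p). \(b : p). \(r : Eq p ξ b). refl p b
type:
  Pi (p : Type0). Pi (ξ : p). Pi (b : p). Pi (r : Eq p ξ b). Eq p b b


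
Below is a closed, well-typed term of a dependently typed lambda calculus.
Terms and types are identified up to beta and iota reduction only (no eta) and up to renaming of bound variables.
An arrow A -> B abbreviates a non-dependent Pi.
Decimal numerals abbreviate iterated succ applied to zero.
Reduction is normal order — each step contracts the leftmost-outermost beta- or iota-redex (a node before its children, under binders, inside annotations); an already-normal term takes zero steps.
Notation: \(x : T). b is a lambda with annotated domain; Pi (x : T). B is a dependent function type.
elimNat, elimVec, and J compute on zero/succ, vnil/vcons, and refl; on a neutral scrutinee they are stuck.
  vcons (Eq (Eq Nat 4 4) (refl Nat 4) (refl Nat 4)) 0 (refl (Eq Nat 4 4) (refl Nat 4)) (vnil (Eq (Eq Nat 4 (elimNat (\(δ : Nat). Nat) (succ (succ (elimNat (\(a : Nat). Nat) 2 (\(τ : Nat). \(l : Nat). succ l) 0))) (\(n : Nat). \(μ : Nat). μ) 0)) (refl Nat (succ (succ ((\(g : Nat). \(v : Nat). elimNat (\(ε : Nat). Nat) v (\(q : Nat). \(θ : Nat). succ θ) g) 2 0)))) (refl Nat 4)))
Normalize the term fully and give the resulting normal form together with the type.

reduced normal form:
  vcons (Eq (Eq Nat 4 4) (refl Nat 4) (refl Nat 4)) 0 (refl (Eq Nat 4 4) (refl Nat 4)) (vnil (Eq (Eq Nat 4 4) (refl Nat 4) (refl Nat 4)))
type:
  Vec (Eq (Eq Nat 4 4) (refl Nat 4) (refl Nat 4)) 1
observation: the leftmost-outermost redex is an elimNat iota-redex, and normalization takes 11 steps.
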